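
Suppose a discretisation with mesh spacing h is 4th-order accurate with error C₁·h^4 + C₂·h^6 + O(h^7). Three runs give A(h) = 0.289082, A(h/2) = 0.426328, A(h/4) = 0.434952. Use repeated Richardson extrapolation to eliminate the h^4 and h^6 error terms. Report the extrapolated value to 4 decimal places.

First eliminate the h^4 term (factor 2^4 = 16):
  B₁ = (16·0.426328 − 0.289082)/15 = 0.435478
  B₂ = (16·0.434952 − 0.426328)/15 = 0.435527
Then eliminate the h^6 term (factor 2^6 = 64):
  (64·0.435527 − 0.435478)/63 = 0.435528

0.4355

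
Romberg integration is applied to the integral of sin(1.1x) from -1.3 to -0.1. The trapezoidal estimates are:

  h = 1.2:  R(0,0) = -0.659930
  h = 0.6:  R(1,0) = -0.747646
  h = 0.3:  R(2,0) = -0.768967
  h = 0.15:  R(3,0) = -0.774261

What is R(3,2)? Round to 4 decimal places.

-0.7760

Richardson extrapolation on the trapezoidal column (denominator 4−1=3):
R(2,1) = (4·(-0.768967) − (-0.747646)) / 3 = -0.776074
R(3,1) = (4·(-0.774261) − (-0.768967)) / 3 = -0.776026
R(3,2) = -0.776026 + (-0.776026 − (-0.776074))/15 = -0.776023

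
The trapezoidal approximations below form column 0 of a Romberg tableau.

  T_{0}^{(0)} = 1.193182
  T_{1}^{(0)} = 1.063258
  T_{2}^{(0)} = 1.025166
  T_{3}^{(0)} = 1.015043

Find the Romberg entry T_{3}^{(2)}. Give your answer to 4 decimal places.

1.0116

T_{2}^{(1)} = 1.025166 + (1.025166 − 1.063258)/3 = 1.012469
T_{3}^{(1)} = (4·1.015043 − 1.025166) / 3 = 1.011669
T_{3}^{(2)} = 1.011669 + (1.011669 − 1.012469)/15 = 1.011616
(Column j=1 coincides with Simpson's rule on the same nodes.)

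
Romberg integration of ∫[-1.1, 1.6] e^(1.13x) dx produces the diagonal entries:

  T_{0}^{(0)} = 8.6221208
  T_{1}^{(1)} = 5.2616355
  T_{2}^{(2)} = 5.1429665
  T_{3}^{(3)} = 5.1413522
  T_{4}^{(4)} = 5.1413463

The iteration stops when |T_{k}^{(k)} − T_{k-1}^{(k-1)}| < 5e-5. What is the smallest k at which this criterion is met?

k = 4

|T_{1}^{(1)} − T_{0}^{(0)}| = 3.3604853 ≥ 5e-5
|T_{2}^{(2)} − T_{1}^{(1)}| = 0.1186690 ≥ 5e-5
|T_{3}^{(3)} − T_{2}^{(2)}| = 0.0016143 ≥ 5e-5
|T_{4}^{(4)} − T_{3}^{(3)}| = 0.0000059 < 5e-5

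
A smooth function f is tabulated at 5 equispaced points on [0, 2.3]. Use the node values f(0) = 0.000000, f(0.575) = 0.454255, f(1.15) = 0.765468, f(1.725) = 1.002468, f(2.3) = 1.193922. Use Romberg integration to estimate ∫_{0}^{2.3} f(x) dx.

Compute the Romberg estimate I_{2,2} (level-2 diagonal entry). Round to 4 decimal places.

1.6396

I_{0,0} (trapezoid, 1 panel, h=2.3000): 1.373010
I_{1,0} (trapezoid, 2 panels, h=1.1500): 1.566793
I_{2,0} (trapezoid, 4 panels, h=0.5750): 1.621012
I_{1,1} = 1.566793 + (1.566793 − 1.373010)/3 = 1.631387
I_{2,1} = 1.621012 + (1.621012 − 1.566793)/3 = 1.639085
I_{2,2} = 1.639085 + (1.639085 − 1.631387)/15 = 1.639598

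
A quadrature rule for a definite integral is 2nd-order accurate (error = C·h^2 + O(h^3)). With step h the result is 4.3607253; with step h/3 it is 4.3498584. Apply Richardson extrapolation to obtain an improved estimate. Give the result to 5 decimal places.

The leading error scales as h^2; refining by a factor of 3 reduces it by 3^2 = 9.
Extrapolated value = (9·A(h/3) − A(h)) / (9 − 1)
= (9·4.3498584 − 4.3607253) / 8
= 34.7880003 / 8 = 4.3485000

4.34850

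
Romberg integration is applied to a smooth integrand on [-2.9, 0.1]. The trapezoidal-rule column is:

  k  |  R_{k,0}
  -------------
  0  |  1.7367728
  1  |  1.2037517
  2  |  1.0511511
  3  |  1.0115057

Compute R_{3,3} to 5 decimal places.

0.99815

R_{1,1} = 1.2037517 + (1.2037517 − 1.7367728)/3 = 1.0260780
R_{2,1} = 1.0511511 + (1.0511511 − 1.2037517)/3 = 1.0002842
R_{3,1} = (4·1.0115057 − 1.0511511) / 3 = 0.9982906
R_{2,2} = 1.0002842 + (1.0002842 − 1.0260780)/15 = 0.9985646
R_{3,2} = 0.9982906 + (0.9982906 − 1.0002842)/15 = 0.9981577
R_{3,3} = 0.9981577 + (0.9981577 − 0.9985646)/63 = 0.9981512
(Column j=1 coincides with Simpson's rule on the same nodes.)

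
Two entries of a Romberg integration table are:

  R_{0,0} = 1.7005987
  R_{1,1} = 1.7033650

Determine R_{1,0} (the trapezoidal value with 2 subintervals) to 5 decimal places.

From R_{1,1} = (4·R_{1,0} − R_{0,0})/3, solve for R_{1,0}:
4·R_{1,0} = 3·1.7033650 + 1.7005987 = 6.8106937
R_{1,0} = 1.7026734

1.70267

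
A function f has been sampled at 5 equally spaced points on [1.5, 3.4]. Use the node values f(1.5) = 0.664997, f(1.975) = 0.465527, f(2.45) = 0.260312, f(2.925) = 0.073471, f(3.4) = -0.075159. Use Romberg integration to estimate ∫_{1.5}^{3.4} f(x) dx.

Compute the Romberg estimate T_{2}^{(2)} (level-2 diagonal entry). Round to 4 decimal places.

T_{0}^{(0)} (trapezoid, 1 panel, h=1.9000): 0.560346
T_{1}^{(0)} (trapezoid, 2 panels, h=0.9500): 0.527469
T_{2}^{(0)} (trapezoid, 4 panels, h=0.4750): 0.519759
T_{1}^{(1)} = 0.527469 + (0.527469 − 0.560346)/3 = 0.516510
T_{2}^{(1)} = 0.519759 + (0.519759 − 0.527469)/3 = 0.517189
T_{2}^{(2)} = 0.517189 + (0.517189 − 0.516510)/15 = 0.517234

0.5172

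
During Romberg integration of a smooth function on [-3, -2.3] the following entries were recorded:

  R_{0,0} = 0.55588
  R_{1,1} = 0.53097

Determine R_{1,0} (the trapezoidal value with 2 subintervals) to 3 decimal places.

From R_{1,1} = (4·R_{1,0} − R_{0,0})/3, solve for R_{1,0}:
4·R_{1,0} = 3·0.53097 + 0.55588 = 2.14879
R_{1,0} = 0.53720

0.537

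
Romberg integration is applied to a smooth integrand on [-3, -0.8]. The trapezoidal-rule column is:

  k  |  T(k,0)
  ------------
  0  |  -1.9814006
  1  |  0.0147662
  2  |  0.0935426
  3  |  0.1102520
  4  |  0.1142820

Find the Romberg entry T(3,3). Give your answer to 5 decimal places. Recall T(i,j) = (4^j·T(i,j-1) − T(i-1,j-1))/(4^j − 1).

T(1,1) = (4·0.0147662 − (-1.9814006)) / 3 = 0.6801551
T(2,1) = 0.0935426 + (0.0935426 − 0.0147662)/3 = 0.1198014
T(3,1) = (4·0.1102520 − 0.0935426) / 3 = 0.1158218
T(2,2) = 0.1198014 + (0.1198014 − 0.6801551)/15 = 0.0824445
T(3,2) = 0.1158218 + (0.1158218 − 0.1198014)/15 = 0.1155565
T(3,3) = (64·0.1155565 − 0.0824445) / 63 = 0.1160821

0.11608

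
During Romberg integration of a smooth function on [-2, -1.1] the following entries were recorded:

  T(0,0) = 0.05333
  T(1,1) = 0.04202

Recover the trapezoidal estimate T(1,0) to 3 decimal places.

From T(1,1) = (4·T(1,0) − T(0,0))/3, solve for T(1,0):
4·T(1,0) = 3·0.04202 + 0.05333 = 0.17939
T(1,0) = 0.04485

0.045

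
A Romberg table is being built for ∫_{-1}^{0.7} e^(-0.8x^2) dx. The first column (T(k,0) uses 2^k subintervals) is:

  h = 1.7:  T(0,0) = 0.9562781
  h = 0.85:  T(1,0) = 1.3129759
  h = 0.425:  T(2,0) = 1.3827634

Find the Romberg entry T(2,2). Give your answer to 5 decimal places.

1.40430

T(1,1) = 1.3129759 + (1.3129759 − 0.9562781)/3 = 1.4318752
T(2,1) = 1.3827634 + (1.3827634 − 1.3129759)/3 = 1.4060259
T(2,2) = (16·1.4060259 − 1.4318752) / 15 = 1.4043026
(Column j=1 coincides with Simpson's rule on the same nodes.)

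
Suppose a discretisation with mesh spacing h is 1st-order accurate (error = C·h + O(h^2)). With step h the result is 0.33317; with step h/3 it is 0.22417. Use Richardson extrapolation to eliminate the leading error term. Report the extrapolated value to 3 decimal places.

The leading error scales as h; refining by a factor of 3 reduces it by 3^1 = 3.
Extrapolated value = (3·A(h/3) − A(h)) / (3 − 1)
= (3·0.22417 − 0.33317) / 2
= 0.33934 / 2 = 0.16967

0.170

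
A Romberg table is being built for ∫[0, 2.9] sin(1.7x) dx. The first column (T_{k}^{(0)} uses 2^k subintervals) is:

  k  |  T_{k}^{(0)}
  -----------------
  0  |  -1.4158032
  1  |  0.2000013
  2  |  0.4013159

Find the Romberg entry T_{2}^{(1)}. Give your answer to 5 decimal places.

0.46842

Richardson extrapolation on the trapezoidal column (denominator 4−1=3):
T_{2}^{(1)} = 0.4013159 + (0.4013159 − 0.2000013)/3 = 0.4684208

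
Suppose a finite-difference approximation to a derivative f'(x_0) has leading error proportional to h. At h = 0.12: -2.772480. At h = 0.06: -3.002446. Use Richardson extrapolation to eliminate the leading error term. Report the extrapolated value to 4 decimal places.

The leading error scales as h; refining by a factor of 2 reduces it by 2^1 = 2.
Extrapolated value = (2·A(h/2) − A(h)) / (2 − 1)
= (2·(-3.002446) − (-2.772480)) / 1
= -3.232412 / 1 = -3.232412

-3.2324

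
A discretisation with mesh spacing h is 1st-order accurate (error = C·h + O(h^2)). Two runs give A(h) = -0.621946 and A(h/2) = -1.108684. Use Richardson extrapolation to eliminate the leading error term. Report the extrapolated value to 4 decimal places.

Extrapolated value = (2·A(h/2) − A(h)) / (2 − 1)
= (2·(-1.108684) − (-0.621946)) / 1
= -1.595422 / 1 = -1.595422

-1.5954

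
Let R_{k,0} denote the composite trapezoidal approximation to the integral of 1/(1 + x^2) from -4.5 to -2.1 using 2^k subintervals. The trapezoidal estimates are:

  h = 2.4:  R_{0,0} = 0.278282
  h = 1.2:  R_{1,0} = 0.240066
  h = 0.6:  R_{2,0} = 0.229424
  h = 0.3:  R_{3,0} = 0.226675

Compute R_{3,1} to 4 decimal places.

0.2258

Richardson extrapolation on the trapezoidal column (denominator 4−1=3):
R_{3,1} = 0.226675 + (0.226675 − 0.229424)/3 = 0.225759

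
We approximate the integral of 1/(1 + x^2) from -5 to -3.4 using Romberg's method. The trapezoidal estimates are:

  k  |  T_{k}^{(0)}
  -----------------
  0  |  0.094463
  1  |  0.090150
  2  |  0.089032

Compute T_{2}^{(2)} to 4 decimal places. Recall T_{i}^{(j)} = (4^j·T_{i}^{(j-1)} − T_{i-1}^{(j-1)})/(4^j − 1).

0.0887

Richardson extrapolation on the trapezoidal column (denominator 4−1=3):
T_{1}^{(1)} = 0.090150 + (0.090150 − 0.094463)/3 = 0.088712
T_{2}^{(1)} = (4·0.089032 − 0.090150) / 3 = 0.088659
T_{2}^{(2)} = 0.088659 + (0.088659 − 0.088712)/15 = 0.088655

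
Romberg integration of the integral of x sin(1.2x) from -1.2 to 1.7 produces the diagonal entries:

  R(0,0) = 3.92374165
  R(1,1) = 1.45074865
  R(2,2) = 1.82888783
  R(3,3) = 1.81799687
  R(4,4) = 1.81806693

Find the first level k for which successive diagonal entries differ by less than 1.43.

|R(1,1) − R(0,0)| = 2.47299300 ≥ 1.43
|R(2,2) − R(1,1)| = 0.37813918 < 1.43

k = 2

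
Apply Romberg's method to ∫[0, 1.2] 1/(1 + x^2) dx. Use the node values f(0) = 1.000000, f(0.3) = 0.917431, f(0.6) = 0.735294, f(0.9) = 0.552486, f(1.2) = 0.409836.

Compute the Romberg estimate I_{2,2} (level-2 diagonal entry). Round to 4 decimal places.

0.8764

I_{0,0} (trapezoid, 1 panel, h=1.2000): 0.845902
I_{1,0} (trapezoid, 2 panels, h=0.6000): 0.864127
I_{2,0} (trapezoid, 4 panels, h=0.3000): 0.873039
I_{1,1} = 0.864127 + (0.864127 − 0.845902)/3 = 0.870202
I_{2,1} = 0.873039 + (0.873039 − 0.864127)/3 = 0.876010
I_{2,2} = 0.876010 + (0.876010 − 0.870202)/15 = 0.876397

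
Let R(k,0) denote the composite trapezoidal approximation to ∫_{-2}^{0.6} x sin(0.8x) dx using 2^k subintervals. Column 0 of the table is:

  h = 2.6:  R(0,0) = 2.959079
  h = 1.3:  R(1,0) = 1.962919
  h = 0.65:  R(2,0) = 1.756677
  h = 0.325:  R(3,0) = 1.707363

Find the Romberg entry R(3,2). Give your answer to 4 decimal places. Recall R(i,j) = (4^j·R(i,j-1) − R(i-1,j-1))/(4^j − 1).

1.6911

Richardson extrapolation on the trapezoidal column (denominator 4−1=3):
R(2,1) = (4·1.756677 − 1.962919) / 3 = 1.687930
R(3,1) = 1.707363 + (1.707363 − 1.756677)/3 = 1.690925
R(3,2) = (16·1.690925 − 1.687930) / 15 = 1.691125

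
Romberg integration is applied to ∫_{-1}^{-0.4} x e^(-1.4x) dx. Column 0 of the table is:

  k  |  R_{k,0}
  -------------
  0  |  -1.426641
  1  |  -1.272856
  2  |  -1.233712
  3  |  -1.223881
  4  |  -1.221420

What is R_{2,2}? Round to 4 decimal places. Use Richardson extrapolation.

-1.2206

Richardson extrapolation on the trapezoidal column (denominator 4−1=3):
R_{1,1} = -1.272856 + (-1.272856 − (-1.426641))/3 = -1.221594
R_{2,1} = -1.233712 + (-1.233712 − (-1.272856))/3 = -1.220664
R_{2,2} = (16·(-1.220664) − (-1.221594)) / 15 = -1.220602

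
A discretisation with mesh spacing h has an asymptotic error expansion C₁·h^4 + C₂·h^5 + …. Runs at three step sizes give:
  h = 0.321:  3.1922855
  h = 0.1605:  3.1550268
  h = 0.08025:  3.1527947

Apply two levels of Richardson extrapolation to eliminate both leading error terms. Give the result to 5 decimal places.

3.15265

First eliminate the h^4 term (factor 2^4 = 16):
  B₁ = (16·3.1550268 − 3.1922855)/15 = 3.1525429
  B₂ = (16·3.1527947 − 3.1550268)/15 = 3.1526459
Then eliminate the h^5 term (factor 2^5 = 32):
  (32·3.1526459 − 3.1525429)/31 = 3.1526492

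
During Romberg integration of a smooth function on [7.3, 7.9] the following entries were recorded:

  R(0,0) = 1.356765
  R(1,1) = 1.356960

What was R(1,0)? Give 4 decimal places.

1.3569

From R(1,1) = (4·R(1,0) − R(0,0))/3, solve for R(1,0):
4·R(1,0) = 3·1.356960 + 1.356765 = 5.427645
R(1,0) = 1.356911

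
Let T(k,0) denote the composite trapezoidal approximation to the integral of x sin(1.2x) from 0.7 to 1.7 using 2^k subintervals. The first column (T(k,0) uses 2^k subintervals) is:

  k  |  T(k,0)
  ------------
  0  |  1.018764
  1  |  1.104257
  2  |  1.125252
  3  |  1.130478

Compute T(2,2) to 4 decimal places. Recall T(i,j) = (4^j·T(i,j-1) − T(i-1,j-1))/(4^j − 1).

Richardson extrapolation on the trapezoidal column (denominator 4−1=3):
T(1,1) = (4·1.104257 − 1.018764) / 3 = 1.132755
T(2,1) = 1.125252 + (1.125252 − 1.104257)/3 = 1.132250
T(2,2) = 1.132250 + (1.132250 − 1.132755)/15 = 1.132216

1.1322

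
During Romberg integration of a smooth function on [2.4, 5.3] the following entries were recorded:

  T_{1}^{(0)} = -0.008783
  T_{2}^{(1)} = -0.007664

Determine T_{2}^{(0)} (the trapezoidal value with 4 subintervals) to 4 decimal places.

-0.0079

From T_{2}^{(1)} = (4·T_{2}^{(0)} − T_{1}^{(0)})/3, solve for T_{2}^{(0)}:
4·T_{2}^{(0)} = 3·(-0.007664) + (-0.008783) = -0.031775
T_{2}^{(0)} = -0.007944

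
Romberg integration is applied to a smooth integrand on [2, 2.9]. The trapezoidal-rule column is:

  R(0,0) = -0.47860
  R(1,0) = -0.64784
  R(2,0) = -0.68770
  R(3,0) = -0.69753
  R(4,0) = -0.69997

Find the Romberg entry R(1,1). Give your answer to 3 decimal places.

-0.704

R(1,1) = -0.64784 + (-0.64784 − (-0.47860))/3 = -0.70425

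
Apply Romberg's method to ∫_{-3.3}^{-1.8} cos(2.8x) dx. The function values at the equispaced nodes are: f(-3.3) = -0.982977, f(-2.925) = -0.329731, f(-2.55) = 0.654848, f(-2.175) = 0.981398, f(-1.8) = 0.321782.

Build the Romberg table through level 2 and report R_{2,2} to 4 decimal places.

0.4014

R_{0,0} (trapezoid, 1 panel, h=1.5000): -0.495896
R_{1,0} (trapezoid, 2 panels, h=0.7500): 0.243188
R_{2,0} (trapezoid, 4 panels, h=0.3750): 0.365969
R_{1,1} = 0.243188 + (0.243188 − (-0.495896))/3 = 0.489549
R_{2,1} = 0.365969 + (0.365969 − 0.243188)/3 = 0.406896
R_{2,2} = 0.406896 + (0.406896 − 0.489549)/15 = 0.401386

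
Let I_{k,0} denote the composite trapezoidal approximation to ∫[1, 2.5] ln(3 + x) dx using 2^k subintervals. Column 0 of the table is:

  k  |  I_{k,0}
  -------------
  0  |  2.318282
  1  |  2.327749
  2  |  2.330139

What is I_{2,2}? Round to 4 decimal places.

Richardson extrapolation on the trapezoidal column (denominator 4−1=3):
I_{1,1} = (4·2.327749 − 2.318282) / 3 = 2.330905
I_{2,1} = (4·2.330139 − 2.327749) / 3 = 2.330936
I_{2,2} = 2.330936 + (2.330936 − 2.330905)/15 = 2.330938

2.3309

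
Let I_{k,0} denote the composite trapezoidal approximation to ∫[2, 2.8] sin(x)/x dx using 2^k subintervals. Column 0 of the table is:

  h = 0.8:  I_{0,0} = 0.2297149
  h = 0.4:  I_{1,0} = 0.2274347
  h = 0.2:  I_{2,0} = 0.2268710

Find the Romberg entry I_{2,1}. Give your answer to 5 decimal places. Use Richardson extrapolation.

Richardson extrapolation on the trapezoidal column (denominator 4−1=3):
I_{2,1} = 0.2268710 + (0.2268710 − 0.2274347)/3 = 0.2266831
(Column j=1 coincides with Simpson's rule on the same nodes.)

0.22668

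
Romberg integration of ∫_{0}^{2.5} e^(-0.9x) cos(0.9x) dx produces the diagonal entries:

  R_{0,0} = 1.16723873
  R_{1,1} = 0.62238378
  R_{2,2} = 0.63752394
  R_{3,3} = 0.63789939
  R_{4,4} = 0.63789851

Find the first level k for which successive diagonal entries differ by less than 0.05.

|R_{1,1} − R_{0,0}| = 0.54485495 ≥ 0.05
|R_{2,2} − R_{1,1}| = 0.01514016 < 0.05

k = 2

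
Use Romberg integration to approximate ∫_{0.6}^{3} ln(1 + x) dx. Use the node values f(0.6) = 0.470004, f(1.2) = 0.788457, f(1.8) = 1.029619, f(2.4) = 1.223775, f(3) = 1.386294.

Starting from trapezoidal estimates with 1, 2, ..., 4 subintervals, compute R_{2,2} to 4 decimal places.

R_{0,0} (trapezoid, 1 panel, h=2.4000): 2.227558
R_{1,0} (trapezoid, 2 panels, h=1.2000): 2.349322
R_{2,0} (trapezoid, 4 panels, h=0.6000): 2.382000
R_{1,1} = 2.349322 + (2.349322 − 2.227558)/3 = 2.389910
R_{2,1} = 2.382000 + (2.382000 − 2.349322)/3 = 2.392893
R_{2,2} = 2.392893 + (2.392893 − 2.389910)/15 = 2.393092

2.3931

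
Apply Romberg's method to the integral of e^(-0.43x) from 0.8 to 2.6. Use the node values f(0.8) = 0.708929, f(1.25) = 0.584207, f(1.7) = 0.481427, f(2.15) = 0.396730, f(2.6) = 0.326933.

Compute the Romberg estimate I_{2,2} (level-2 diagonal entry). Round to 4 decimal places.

0.8884

I_{0,0} (trapezoid, 1 panel, h=1.8000): 0.932276
I_{1,0} (trapezoid, 2 panels, h=0.9000): 0.899422
I_{2,0} (trapezoid, 4 panels, h=0.4500): 0.891133
I_{1,1} = 0.899422 + (0.899422 − 0.932276)/3 = 0.888471
I_{2,1} = 0.891133 + (0.891133 − 0.899422)/3 = 0.888370
I_{2,2} = 0.888370 + (0.888370 − 0.888471)/15 = 0.888363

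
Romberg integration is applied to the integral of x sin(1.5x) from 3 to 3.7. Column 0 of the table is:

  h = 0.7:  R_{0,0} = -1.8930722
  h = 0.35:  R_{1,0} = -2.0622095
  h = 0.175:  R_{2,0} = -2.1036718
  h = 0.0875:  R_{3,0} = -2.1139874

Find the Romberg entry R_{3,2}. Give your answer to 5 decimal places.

R_{2,1} = -2.1036718 + (-2.1036718 − (-2.0622095))/3 = -2.1174926
R_{3,1} = -2.1139874 + (-2.1139874 − (-2.1036718))/3 = -2.1174259
R_{3,2} = (16·(-2.1174259) − (-2.1174926)) / 15 = -2.1174215
(Column j=1 coincides with Simpson's rule on the same nodes.)

-2.11742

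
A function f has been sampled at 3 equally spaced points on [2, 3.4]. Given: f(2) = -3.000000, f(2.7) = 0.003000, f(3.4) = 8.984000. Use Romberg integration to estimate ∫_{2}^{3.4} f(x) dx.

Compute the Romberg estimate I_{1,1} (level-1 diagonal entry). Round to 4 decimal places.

1.3991

I_{0,0} (trapezoid, 1 panel, h=1.4000): 4.188800
I_{1,0} (trapezoid, 2 panels, h=0.7000): 2.096500
I_{1,1} = 2.096500 + (2.096500 − 4.188800)/3 = 1.399067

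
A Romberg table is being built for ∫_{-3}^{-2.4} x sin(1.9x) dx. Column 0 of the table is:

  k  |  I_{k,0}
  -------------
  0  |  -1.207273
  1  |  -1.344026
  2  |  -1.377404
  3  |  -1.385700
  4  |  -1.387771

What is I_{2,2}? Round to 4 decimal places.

-1.3885

Richardson extrapolation on the trapezoidal column (denominator 4−1=3):
I_{1,1} = -1.344026 + (-1.344026 − (-1.207273))/3 = -1.389610
I_{2,1} = -1.377404 + (-1.377404 − (-1.344026))/3 = -1.388530
I_{2,2} = -1.388530 + (-1.388530 − (-1.389610))/15 = -1.388458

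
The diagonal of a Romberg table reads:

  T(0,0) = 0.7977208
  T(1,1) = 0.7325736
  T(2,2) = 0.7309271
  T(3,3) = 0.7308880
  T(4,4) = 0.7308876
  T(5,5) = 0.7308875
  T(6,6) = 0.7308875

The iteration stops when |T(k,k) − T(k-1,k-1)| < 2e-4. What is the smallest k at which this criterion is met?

|T(1,1) − T(0,0)| = 0.0651472 ≥ 2e-4
|T(2,2) − T(1,1)| = 0.0016465 ≥ 2e-4
|T(3,3) − T(2,2)| = 0.0000391 < 2e-4

k = 3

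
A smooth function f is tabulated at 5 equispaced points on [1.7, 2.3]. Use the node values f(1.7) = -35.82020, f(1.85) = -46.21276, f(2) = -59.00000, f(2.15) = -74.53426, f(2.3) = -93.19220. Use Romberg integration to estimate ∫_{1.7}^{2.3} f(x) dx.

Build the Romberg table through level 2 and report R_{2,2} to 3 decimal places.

-36.500

R_{0,0} (trapezoid, 1 panel, h=0.6000): -38.70372
R_{1,0} (trapezoid, 2 panels, h=0.3000): -37.05186
R_{2,0} (trapezoid, 4 panels, h=0.1500): -36.63798
R_{1,1} = -37.05186 + (-37.05186 − (-38.70372))/3 = -36.50124
R_{2,1} = -36.63798 + (-36.63798 − (-37.05186))/3 = -36.50002
R_{2,2} = -36.50002 + (-36.50002 − (-36.50124))/15 = -36.49994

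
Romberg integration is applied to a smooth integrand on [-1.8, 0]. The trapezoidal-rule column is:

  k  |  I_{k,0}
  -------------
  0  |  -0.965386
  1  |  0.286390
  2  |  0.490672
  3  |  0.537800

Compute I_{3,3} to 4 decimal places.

0.5532

Richardson extrapolation on the trapezoidal column (denominator 4−1=3):
I_{1,1} = (4·0.286390 − (-0.965386)) / 3 = 0.703649
I_{2,1} = 0.490672 + (0.490672 − 0.286390)/3 = 0.558766
I_{3,1} = (4·0.537800 − 0.490672) / 3 = 0.553509
I_{2,2} = (16·0.558766 − 0.703649) / 15 = 0.549107
I_{3,2} = (16·0.553509 − 0.558766) / 15 = 0.553159
I_{3,3} = 0.553159 + (0.553159 − 0.549107)/63 = 0.553223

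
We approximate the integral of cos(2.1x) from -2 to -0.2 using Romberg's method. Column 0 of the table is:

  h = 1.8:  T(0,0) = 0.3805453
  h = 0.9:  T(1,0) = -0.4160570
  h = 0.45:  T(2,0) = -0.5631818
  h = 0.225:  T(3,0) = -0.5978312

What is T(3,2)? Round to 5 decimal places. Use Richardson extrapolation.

-0.60919

Richardson extrapolation on the trapezoidal column (denominator 4−1=3):
T(2,1) = (4·(-0.5631818) − (-0.4160570)) / 3 = -0.6122234
T(3,1) = (4·(-0.5978312) − (-0.5631818)) / 3 = -0.6093810
T(3,2) = (16·(-0.6093810) − (-0.6122234)) / 15 = -0.6091915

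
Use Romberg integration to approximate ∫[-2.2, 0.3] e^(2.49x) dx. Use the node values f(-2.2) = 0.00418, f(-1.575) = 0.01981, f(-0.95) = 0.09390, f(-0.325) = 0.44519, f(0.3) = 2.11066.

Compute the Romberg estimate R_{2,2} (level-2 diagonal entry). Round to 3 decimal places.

R_{0,0} (trapezoid, 1 panel, h=2.5000): 2.64355
R_{1,0} (trapezoid, 2 panels, h=1.2500): 1.43915
R_{2,0} (trapezoid, 4 panels, h=0.6250): 1.01020
R_{1,1} = 1.43915 + (1.43915 − 2.64355)/3 = 1.03768
R_{2,1} = 1.01020 + (1.01020 − 1.43915)/3 = 0.86722
R_{2,2} = 0.86722 + (0.86722 − 1.03768)/15 = 0.85586

0.856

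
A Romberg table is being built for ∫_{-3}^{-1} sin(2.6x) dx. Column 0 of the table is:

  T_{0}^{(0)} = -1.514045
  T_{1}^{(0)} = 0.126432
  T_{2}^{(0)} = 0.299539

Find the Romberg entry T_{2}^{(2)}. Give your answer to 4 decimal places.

0.3362

Richardson extrapolation on the trapezoidal column (denominator 4−1=3):
T_{1}^{(1)} = (4·0.126432 − (-1.514045)) / 3 = 0.673258
T_{2}^{(1)} = (4·0.299539 − 0.126432) / 3 = 0.357241
T_{2}^{(2)} = (16·0.357241 − 0.673258) / 15 = 0.336173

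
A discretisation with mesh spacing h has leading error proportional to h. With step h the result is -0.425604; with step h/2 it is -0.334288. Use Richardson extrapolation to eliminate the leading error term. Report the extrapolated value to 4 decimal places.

The leading error scales as h; refining by a factor of 2 reduces it by 2^1 = 2.
Extrapolated value = (2·A(h/2) − A(h)) / (2 − 1)
= (2·(-0.334288) − (-0.425604)) / 1
= -0.242972 / 1 = -0.242972

-0.2430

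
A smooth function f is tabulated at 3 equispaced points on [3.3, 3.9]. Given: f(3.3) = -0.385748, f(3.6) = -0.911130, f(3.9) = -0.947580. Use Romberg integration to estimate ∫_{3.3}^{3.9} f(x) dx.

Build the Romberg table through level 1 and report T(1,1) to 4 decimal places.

-0.4978

T(0,0) (trapezoid, 1 panel, h=0.6000): -0.399998
T(1,0) (trapezoid, 2 panels, h=0.3000): -0.473338
T(1,1) = -0.473338 + (-0.473338 − (-0.399998))/3 = -0.497785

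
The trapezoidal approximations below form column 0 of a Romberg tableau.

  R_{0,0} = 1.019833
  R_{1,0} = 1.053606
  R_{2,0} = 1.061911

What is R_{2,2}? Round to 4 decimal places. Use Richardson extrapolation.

1.0647

Richardson extrapolation on the trapezoidal column (denominator 4−1=3):
R_{1,1} = 1.053606 + (1.053606 − 1.019833)/3 = 1.064864
R_{2,1} = 1.061911 + (1.061911 − 1.053606)/3 = 1.064679
R_{2,2} = 1.064679 + (1.064679 − 1.064864)/15 = 1.064667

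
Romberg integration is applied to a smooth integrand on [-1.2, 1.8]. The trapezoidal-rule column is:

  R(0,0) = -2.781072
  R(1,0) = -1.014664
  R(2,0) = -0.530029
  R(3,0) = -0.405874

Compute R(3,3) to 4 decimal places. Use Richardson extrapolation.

Richardson extrapolation on the trapezoidal column (denominator 4−1=3):
R(1,1) = -1.014664 + (-1.014664 − (-2.781072))/3 = -0.425861
R(2,1) = -0.530029 + (-0.530029 − (-1.014664))/3 = -0.368484
R(3,1) = (4·(-0.405874) − (-0.530029)) / 3 = -0.364489
R(2,2) = -0.368484 + (-0.368484 − (-0.425861))/15 = -0.364659
R(3,2) = (16·(-0.364489) − (-0.368484)) / 15 = -0.364223
R(3,3) = (64·(-0.364223) − (-0.364659)) / 63 = -0.364216

-0.3642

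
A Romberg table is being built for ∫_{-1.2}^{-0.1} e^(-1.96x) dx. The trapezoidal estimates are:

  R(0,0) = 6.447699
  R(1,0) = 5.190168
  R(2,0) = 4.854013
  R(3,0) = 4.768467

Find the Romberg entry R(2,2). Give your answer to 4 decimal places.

Richardson extrapolation on the trapezoidal column (denominator 4−1=3):
R(1,1) = (4·5.190168 − 6.447699) / 3 = 4.770991
R(2,1) = (4·4.854013 − 5.190168) / 3 = 4.741961
R(2,2) = (16·4.741961 − 4.770991) / 15 = 4.740026

4.7400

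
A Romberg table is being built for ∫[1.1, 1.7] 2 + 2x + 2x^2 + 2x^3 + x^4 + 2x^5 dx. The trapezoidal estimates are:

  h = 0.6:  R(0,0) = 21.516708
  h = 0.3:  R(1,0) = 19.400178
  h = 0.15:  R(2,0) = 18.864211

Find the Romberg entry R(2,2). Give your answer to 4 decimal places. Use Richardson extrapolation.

18.6849

R(1,1) = 19.400178 + (19.400178 − 21.516708)/3 = 18.694668
R(2,1) = (4·18.864211 − 19.400178) / 3 = 18.685555
R(2,2) = 18.685555 + (18.685555 − 18.694668)/15 = 18.684947
(Column j=1 coincides with Simpson's rule on the same nodes.)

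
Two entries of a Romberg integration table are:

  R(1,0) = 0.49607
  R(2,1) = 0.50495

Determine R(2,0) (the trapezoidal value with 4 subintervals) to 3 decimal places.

0.503

From R(2,1) = (4·R(2,0) − R(1,0))/3, solve for R(2,0):
4·R(2,0) = 3·0.50495 + 0.49607 = 2.01092
R(2,0) = 0.50273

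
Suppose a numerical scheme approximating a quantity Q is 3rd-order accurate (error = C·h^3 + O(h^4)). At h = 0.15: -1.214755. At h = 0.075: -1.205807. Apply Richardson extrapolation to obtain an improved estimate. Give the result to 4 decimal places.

The leading error scales as h^3; refining by a factor of 2 reduces it by 2^3 = 8.
Extrapolated value = (8·A(h/2) − A(h)) / (8 − 1)
= (8·(-1.205807) − (-1.214755)) / 7
= -8.431701 / 7 = -1.204529

-1.2045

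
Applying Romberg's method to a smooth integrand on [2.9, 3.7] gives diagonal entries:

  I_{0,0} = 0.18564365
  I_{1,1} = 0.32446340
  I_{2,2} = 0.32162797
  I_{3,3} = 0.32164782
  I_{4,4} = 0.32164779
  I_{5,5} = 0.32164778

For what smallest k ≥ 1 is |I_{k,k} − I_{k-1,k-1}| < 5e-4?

k = 3

|I_{1,1} − I_{0,0}| = 0.13881975 ≥ 5e-4
|I_{2,2} − I_{1,1}| = 0.00283543 ≥ 5e-4
|I_{3,3} − I_{2,2}| = 0.00001985 < 5e-4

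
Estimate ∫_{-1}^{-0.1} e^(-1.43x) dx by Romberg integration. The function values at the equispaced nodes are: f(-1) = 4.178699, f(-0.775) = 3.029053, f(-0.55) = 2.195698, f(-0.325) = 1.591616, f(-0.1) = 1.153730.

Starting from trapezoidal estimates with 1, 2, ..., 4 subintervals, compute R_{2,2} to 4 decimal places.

2.1154

R_{0,0} (trapezoid, 1 panel, h=0.9000): 2.399593
R_{1,0} (trapezoid, 2 panels, h=0.4500): 2.187861
R_{2,0} (trapezoid, 4 panels, h=0.2250): 2.133581
R_{1,1} = 2.187861 + (2.187861 − 2.399593)/3 = 2.117284
R_{2,1} = 2.133581 + (2.133581 − 2.187861)/3 = 2.115488
R_{2,2} = 2.115488 + (2.115488 − 2.117284)/15 = 2.115368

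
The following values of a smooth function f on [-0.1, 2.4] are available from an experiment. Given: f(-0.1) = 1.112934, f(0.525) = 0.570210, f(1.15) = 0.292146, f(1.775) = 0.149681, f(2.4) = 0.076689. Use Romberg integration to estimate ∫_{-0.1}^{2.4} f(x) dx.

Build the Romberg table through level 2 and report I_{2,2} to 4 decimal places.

0.9686

I_{0,0} (trapezoid, 1 panel, h=2.5000): 1.487029
I_{1,0} (trapezoid, 2 panels, h=1.2500): 1.108697
I_{2,0} (trapezoid, 4 panels, h=0.6250): 1.004280
I_{1,1} = 1.108697 + (1.108697 − 1.487029)/3 = 0.982586
I_{2,1} = 1.004280 + (1.004280 − 1.108697)/3 = 0.969474
I_{2,2} = 0.969474 + (0.969474 − 0.982586)/15 = 0.968600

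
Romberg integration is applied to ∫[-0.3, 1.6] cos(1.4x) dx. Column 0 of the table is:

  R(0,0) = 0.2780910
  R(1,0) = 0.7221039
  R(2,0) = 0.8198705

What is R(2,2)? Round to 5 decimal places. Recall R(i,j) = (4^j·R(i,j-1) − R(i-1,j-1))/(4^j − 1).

R(1,1) = (4·0.7221039 − 0.2780910) / 3 = 0.8701082
R(2,1) = 0.8198705 + (0.8198705 − 0.7221039)/3 = 0.8524594
R(2,2) = (16·0.8524594 − 0.8701082) / 15 = 0.8512828

0.85128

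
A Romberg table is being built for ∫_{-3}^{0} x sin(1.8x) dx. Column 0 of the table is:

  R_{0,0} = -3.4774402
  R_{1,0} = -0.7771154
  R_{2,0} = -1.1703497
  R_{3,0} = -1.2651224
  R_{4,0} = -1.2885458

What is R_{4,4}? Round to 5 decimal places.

Richardson extrapolation on the trapezoidal column (denominator 4−1=3):
R_{1,1} = -0.7771154 + (-0.7771154 − (-3.4774402))/3 = 0.1229929
R_{2,1} = (4·(-1.1703497) − (-0.7771154)) / 3 = -1.3014278
R_{3,1} = -1.2651224 + (-1.2651224 − (-1.1703497))/3 = -1.2967133
R_{4,1} = (4·(-1.2885458) − (-1.2651224)) / 3 = -1.2963536
R_{2,2} = -1.3014278 + (-1.3014278 − 0.1229929)/15 = -1.3963892
R_{3,2} = -1.2967133 + (-1.2967133 − (-1.3014278))/15 = -1.2963990
R_{4,2} = (16·(-1.2963536) − (-1.2967133)) / 15 = -1.2963296
R_{3,3} = -1.2963990 + (-1.2963990 − (-1.3963892))/63 = -1.2948119
R_{4,3} = -1.2963296 + (-1.2963296 − (-1.2963990))/63 = -1.2963285
R_{4,4} = -1.2963285 + (-1.2963285 − (-1.2948119))/255 = -1.2963344
(Column j=1 coincides with Simpson's rule on the same nodes.)

-1.29633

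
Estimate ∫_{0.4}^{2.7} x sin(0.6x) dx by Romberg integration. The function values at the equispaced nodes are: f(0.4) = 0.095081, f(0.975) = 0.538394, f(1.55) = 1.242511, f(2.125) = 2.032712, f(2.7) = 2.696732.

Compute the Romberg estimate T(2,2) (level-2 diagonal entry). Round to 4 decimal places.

T(0,0) (trapezoid, 1 panel, h=2.3000): 3.210585
T(1,0) (trapezoid, 2 panels, h=1.1500): 3.034180
T(2,0) (trapezoid, 4 panels, h=0.5750): 2.995476
T(1,1) = 3.034180 + (3.034180 − 3.210585)/3 = 2.975378
T(2,1) = 2.995476 + (2.995476 − 3.034180)/3 = 2.982575
T(2,2) = 2.982575 + (2.982575 − 2.975378)/15 = 2.983055

2.9831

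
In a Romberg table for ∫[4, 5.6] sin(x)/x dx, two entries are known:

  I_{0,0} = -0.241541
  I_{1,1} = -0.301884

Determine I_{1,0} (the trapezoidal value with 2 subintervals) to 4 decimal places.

-0.2868

From I_{1,1} = (4·I_{1,0} − I_{0,0})/3, solve for I_{1,0}:
4·I_{1,0} = 3·(-0.301884) + (-0.241541) = -1.147193
I_{1,0} = -0.286798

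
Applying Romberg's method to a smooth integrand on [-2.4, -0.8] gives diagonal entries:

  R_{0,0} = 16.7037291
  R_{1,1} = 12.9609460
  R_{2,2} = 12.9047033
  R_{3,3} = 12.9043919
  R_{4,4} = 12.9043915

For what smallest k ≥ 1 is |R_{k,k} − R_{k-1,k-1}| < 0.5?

k = 2

|R_{1,1} − R_{0,0}| = 3.7427831 ≥ 0.5
|R_{2,2} − R_{1,1}| = 0.0562427 < 0.5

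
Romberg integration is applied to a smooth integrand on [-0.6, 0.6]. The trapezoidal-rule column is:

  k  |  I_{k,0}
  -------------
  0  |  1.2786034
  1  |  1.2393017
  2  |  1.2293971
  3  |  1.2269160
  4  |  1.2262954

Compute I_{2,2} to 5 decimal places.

1.22609

Richardson extrapolation on the trapezoidal column (denominator 4−1=3):
I_{1,1} = (4·1.2393017 − 1.2786034) / 3 = 1.2262011
I_{2,1} = (4·1.2293971 − 1.2393017) / 3 = 1.2260956
I_{2,2} = 1.2260956 + (1.2260956 − 1.2262011)/15 = 1.2260886
(Column j=1 coincides with Simpson's rule on the same nodes.)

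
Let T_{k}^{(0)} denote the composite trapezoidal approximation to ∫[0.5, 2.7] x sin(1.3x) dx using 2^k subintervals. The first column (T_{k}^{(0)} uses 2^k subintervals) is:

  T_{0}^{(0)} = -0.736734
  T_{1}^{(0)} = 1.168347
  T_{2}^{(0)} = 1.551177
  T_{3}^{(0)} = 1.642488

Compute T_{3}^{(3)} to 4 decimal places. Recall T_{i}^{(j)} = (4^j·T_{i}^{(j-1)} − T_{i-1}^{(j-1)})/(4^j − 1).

1.6726

T_{1}^{(1)} = (4·1.168347 − (-0.736734)) / 3 = 1.803374
T_{2}^{(1)} = (4·1.551177 − 1.168347) / 3 = 1.678787
T_{3}^{(1)} = (4·1.642488 − 1.551177) / 3 = 1.672925
T_{2}^{(2)} = (16·1.678787 − 1.803374) / 15 = 1.670481
T_{3}^{(2)} = (16·1.672925 − 1.678787) / 15 = 1.672534
T_{3}^{(3)} = 1.672534 + (1.672534 − 1.670481)/63 = 1.672567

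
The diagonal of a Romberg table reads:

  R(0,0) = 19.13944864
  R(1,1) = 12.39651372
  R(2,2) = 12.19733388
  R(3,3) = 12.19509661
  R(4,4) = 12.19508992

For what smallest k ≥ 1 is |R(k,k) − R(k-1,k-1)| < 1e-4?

k = 4

|R(1,1) − R(0,0)| = 6.74293492 ≥ 1e-4
|R(2,2) − R(1,1)| = 0.19917984 ≥ 1e-4
|R(3,3) − R(2,2)| = 0.00223727 ≥ 1e-4
|R(4,4) − R(3,3)| = 0.00000669 < 1e-4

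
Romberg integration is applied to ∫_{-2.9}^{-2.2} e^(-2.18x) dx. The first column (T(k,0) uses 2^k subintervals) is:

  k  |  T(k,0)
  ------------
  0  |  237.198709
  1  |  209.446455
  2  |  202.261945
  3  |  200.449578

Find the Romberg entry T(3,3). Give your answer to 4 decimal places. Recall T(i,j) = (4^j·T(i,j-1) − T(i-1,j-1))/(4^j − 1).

T(1,1) = (4·209.446455 − 237.198709) / 3 = 200.195704
T(2,1) = 202.261945 + (202.261945 − 209.446455)/3 = 199.867108
T(3,1) = (4·200.449578 − 202.261945) / 3 = 199.845456
T(2,2) = 199.867108 + (199.867108 − 200.195704)/15 = 199.845202
T(3,2) = 199.845456 + (199.845456 − 199.867108)/15 = 199.844013
T(3,3) = 199.844013 + (199.844013 − 199.845202)/63 = 199.843994
(Column j=1 coincides with Simpson's rule on the same nodes.)

199.8440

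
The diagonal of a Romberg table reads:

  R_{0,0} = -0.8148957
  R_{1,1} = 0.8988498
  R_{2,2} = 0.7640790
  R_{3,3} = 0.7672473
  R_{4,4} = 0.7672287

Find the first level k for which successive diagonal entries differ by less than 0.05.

|R_{1,1} − R_{0,0}| = 1.7137455 ≥ 0.05
|R_{2,2} − R_{1,1}| = 0.1347708 ≥ 0.05
|R_{3,3} − R_{2,2}| = 0.0031683 < 0.05

k = 3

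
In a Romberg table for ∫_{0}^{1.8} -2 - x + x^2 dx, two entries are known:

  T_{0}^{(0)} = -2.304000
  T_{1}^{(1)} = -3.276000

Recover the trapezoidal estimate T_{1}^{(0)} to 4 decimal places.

-3.0330

From T_{1}^{(1)} = (4·T_{1}^{(0)} − T_{0}^{(0)})/3, solve for T_{1}^{(0)}:
4·T_{1}^{(0)} = 3·(-3.276000) + (-2.304000) = -12.132000
T_{1}^{(0)} = -3.033000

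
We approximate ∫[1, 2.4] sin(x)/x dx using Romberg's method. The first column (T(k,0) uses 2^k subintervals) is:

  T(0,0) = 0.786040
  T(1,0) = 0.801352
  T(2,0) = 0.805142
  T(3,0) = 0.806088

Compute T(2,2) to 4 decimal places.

0.8064

Richardson extrapolation on the trapezoidal column (denominator 4−1=3):
T(1,1) = (4·0.801352 − 0.786040) / 3 = 0.806456
T(2,1) = (4·0.805142 − 0.801352) / 3 = 0.806405
T(2,2) = 0.806405 + (0.806405 − 0.806456)/15 = 0.806402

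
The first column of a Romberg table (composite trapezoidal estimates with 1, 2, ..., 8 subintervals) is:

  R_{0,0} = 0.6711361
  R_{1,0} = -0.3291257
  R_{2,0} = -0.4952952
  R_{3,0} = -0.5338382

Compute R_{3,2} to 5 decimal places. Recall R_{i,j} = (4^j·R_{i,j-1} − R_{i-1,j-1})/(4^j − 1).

Richardson extrapolation on the trapezoidal column (denominator 4−1=3):
R_{2,1} = -0.4952952 + (-0.4952952 − (-0.3291257))/3 = -0.5506850
R_{3,1} = (4·(-0.5338382) − (-0.4952952)) / 3 = -0.5466859
R_{3,2} = (16·(-0.5466859) − (-0.5506850)) / 15 = -0.5464193

-0.54642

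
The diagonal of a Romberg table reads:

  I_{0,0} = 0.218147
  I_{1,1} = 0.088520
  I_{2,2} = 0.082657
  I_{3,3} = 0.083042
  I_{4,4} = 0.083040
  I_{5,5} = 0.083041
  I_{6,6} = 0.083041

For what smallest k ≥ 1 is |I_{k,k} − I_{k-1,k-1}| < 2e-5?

|I_{1,1} − I_{0,0}| = 0.129627 ≥ 2e-5
|I_{2,2} − I_{1,1}| = 0.005863 ≥ 2e-5
|I_{3,3} − I_{2,2}| = 0.000385 ≥ 2e-5
|I_{4,4} − I_{3,3}| = 0.000002 < 2e-5

k = 4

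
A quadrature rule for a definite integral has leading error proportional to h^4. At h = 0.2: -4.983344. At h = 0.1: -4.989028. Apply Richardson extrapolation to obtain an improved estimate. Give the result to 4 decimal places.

-4.9894

The leading error scales as h^4; refining by a factor of 2 reduces it by 2^4 = 16.
Extrapolated value = (16·A(h/2) − A(h)) / (16 − 1)
= (16·(-4.989028) − (-4.983344)) / 15
= -74.841104 / 15 = -4.989407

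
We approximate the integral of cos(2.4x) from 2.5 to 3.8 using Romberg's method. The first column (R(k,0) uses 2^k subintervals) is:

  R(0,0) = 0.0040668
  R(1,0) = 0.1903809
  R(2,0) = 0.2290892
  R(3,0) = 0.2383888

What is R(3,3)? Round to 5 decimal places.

0.24146

Richardson extrapolation on the trapezoidal column (denominator 4−1=3):
R(1,1) = 0.1903809 + (0.1903809 − 0.0040668)/3 = 0.2524856
R(2,1) = 0.2290892 + (0.2290892 − 0.1903809)/3 = 0.2419920
R(3,1) = (4·0.2383888 − 0.2290892) / 3 = 0.2414887
R(2,2) = 0.2419920 + (0.2419920 − 0.2524856)/15 = 0.2412924
R(3,2) = (16·0.2414887 − 0.2419920) / 15 = 0.2414551
R(3,3) = 0.2414551 + (0.2414551 − 0.2412924)/63 = 0.2414577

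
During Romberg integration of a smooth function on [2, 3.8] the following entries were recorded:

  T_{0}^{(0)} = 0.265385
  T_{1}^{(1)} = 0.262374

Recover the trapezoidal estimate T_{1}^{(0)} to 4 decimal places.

From T_{1}^{(1)} = (4·T_{1}^{(0)} − T_{0}^{(0)})/3, solve for T_{1}^{(0)}:
4·T_{1}^{(0)} = 3·0.262374 + 0.265385 = 1.052507
T_{1}^{(0)} = 0.263127

0.2631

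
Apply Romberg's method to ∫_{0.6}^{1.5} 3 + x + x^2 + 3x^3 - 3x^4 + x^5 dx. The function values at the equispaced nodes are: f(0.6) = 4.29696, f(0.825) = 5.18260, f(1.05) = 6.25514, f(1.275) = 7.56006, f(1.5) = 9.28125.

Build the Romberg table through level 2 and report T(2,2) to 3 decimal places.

5.779

T(0,0) (trapezoid, 1 panel, h=0.9000): 6.11019
T(1,0) (trapezoid, 2 panels, h=0.4500): 5.86991
T(2,0) (trapezoid, 4 panels, h=0.2250): 5.80205
T(1,1) = 5.86991 + (5.86991 − 6.11019)/3 = 5.78982
T(2,1) = 5.80205 + (5.80205 − 5.86991)/3 = 5.77943
T(2,2) = 5.77943 + (5.77943 − 5.78982)/15 = 5.77874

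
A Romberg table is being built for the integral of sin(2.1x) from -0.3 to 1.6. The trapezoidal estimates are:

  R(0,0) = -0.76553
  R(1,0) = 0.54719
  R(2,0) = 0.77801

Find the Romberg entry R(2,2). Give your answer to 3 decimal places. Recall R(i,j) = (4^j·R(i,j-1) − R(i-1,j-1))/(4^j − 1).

Richardson extrapolation on the trapezoidal column (denominator 4−1=3):
R(1,1) = 0.54719 + (0.54719 − (-0.76553))/3 = 0.98476
R(2,1) = 0.77801 + (0.77801 − 0.54719)/3 = 0.85495
R(2,2) = (16·0.85495 − 0.98476) / 15 = 0.84630

0.846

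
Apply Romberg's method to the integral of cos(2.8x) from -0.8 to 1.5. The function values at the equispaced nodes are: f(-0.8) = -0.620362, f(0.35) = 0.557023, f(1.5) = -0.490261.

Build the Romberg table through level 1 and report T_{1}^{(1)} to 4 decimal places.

T_{0}^{(0)} (trapezoid, 1 panel, h=2.3000): -1.277216
T_{1}^{(0)} (trapezoid, 2 panels, h=1.1500): 0.001968
T_{1}^{(1)} = 0.001968 + (0.001968 − (-1.277216))/3 = 0.428363

0.4284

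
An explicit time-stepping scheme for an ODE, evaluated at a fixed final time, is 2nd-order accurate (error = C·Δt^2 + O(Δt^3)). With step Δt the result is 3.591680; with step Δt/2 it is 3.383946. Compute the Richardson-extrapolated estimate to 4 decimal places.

The leading error scales as Δt^2; refining by a factor of 2 reduces it by 2^2 = 4.
Extrapolated value = (4·A(Δt/2) − A(Δt)) / (4 − 1)
= (4·3.383946 − 3.591680) / 3
= 9.944104 / 3 = 3.314701

3.3147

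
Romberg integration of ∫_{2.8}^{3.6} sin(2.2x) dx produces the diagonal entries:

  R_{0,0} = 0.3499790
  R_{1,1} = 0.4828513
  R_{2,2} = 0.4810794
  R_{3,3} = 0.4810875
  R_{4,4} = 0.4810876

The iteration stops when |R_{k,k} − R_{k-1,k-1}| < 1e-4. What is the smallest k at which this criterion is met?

k = 3

|R_{1,1} − R_{0,0}| = 0.1328723 ≥ 1e-4
|R_{2,2} − R_{1,1}| = 0.0017719 ≥ 1e-4
|R_{3,3} − R_{2,2}| = 0.0000081 < 1e-4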